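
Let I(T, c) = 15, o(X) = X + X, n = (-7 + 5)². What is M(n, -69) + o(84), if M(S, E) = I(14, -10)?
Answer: 183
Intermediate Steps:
n = 4 (n = (-2)² = 4)
o(X) = 2*X
M(S, E) = 15
M(n, -69) + o(84) = 15 + 2*84 = 15 + 168 = 183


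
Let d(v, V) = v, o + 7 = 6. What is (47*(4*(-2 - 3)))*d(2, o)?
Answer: -1880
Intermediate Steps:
o = -1 (o = -7 + 6 = -1)
(47*(4*(-2 - 3)))*d(2, o) = (47*(4*(-2 - 3)))*2 = (47*(4*(-5)))*2 = (47*(-20))*2 = -940*2 = -1880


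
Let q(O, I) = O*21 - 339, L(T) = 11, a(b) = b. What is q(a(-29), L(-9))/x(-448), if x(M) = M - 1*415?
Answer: 948/863 ≈ 1.0985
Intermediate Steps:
q(O, I) = -339 + 21*O (q(O, I) = 21*O - 339 = -339 + 21*O)
x(M) = -415 + M (x(M) = M - 415 = -415 + M)
q(a(-29), L(-9))/x(-448) = (-339 + 21*(-29))/(-415 - 448) = (-339 - 609)/(-863) = -948*(-1/863) = 948/863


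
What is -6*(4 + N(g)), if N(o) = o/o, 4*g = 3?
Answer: -30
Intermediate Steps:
g = ¾ (g = (¼)*3 = ¾ ≈ 0.75000)
N(o) = 1
-6*(4 + N(g)) = -6*(4 + 1) = -6*5 = -30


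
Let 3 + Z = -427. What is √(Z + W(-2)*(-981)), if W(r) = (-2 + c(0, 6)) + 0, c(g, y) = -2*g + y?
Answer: I*√4354 ≈ 65.985*I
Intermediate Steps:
Z = -430 (Z = -3 - 427 = -430)
c(g, y) = y - 2*g
W(r) = 4 (W(r) = (-2 + (6 - 2*0)) + 0 = (-2 + (6 + 0)) + 0 = (-2 + 6) + 0 = 4 + 0 = 4)
√(Z + W(-2)*(-981)) = √(-430 + 4*(-981)) = √(-430 - 3924) = √(-4354) = I*√4354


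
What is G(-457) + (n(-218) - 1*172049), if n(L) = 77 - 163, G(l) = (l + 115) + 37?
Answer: -172440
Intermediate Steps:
G(l) = 152 + l (G(l) = (115 + l) + 37 = 152 + l)
n(L) = -86
G(-457) + (n(-218) - 1*172049) = (152 - 457) + (-86 - 1*172049) = -305 + (-86 - 172049) = -305 - 172135 = -172440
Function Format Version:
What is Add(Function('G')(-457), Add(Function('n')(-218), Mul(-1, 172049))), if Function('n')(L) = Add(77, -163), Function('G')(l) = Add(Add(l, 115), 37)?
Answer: -172440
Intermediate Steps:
Function('G')(l) = Add(152, l) (Function('G')(l) = Add(Add(115, l), 37) = Add(152, l))
Function('n')(L) = -86
Add(Function('G')(-457), Add(Function('n')(-218), Mul(-1, 172049))) = Add(Add(152, -457), Add(-86, Mul(-1, 172049))) = Add(-305, Add(-86, -172049)) = Add(-305, -172135) = -172440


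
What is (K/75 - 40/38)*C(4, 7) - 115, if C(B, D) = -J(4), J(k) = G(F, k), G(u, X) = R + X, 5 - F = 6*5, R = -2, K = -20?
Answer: -32023/285 ≈ -112.36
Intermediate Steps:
F = -25 (F = 5 - 6*5 = 5 - 1*30 = 5 - 30 = -25)
G(u, X) = -2 + X
J(k) = -2 + k
C(B, D) = -2 (C(B, D) = -(-2 + 4) = -1*2 = -2)
(K/75 - 40/38)*C(4, 7) - 115 = (-20/75 - 40/38)*(-2) - 115 = (-20*1/75 - 40*1/38)*(-2) - 115 = (-4/15 - 20/19)*(-2) - 115 = -376/285*(-2) - 115 = 752/285 - 115 = -32023/285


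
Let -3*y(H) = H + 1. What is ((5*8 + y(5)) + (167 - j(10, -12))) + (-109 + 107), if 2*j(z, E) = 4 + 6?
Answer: 198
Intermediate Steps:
y(H) = -⅓ - H/3 (y(H) = -(H + 1)/3 = -(1 + H)/3 = -⅓ - H/3)
j(z, E) = 5 (j(z, E) = (4 + 6)/2 = (½)*10 = 5)
((5*8 + y(5)) + (167 - j(10, -12))) + (-109 + 107) = ((5*8 + (-⅓ - ⅓*5)) + (167 - 1*5)) + (-109 + 107) = ((40 + (-⅓ - 5/3)) + (167 - 5)) - 2 = ((40 - 2) + 162) - 2 = (38 + 162) - 2 = 200 - 2 = 198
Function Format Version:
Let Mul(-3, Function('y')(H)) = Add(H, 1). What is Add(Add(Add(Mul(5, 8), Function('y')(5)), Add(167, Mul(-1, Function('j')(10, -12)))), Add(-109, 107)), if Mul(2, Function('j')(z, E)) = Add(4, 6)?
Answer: 198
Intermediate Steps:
Function('y')(H) = Add(Rational(-1, 3), Mul(Rational(-1, 3), H)) (Function('y')(H) = Mul(Rational(-1, 3), Add(H, 1)) = Mul(Rational(-1, 3), Add(1, H)) = Add(Rational(-1, 3), Mul(Rational(-1, 3), H)))
Function('j')(z, E) = 5 (Function('j')(z, E) = Mul(Rational(1, 2), Add(4, 6)) = Mul(Rational(1, 2), 10) = 5)
Add(Add(Add(Mul(5, 8), Function('y')(5)), Add(167, Mul(-1, Function('j')(10, -12)))), Add(-109, 107)) = Add(Add(Add(Mul(5, 8), Add(Rational(-1, 3), Mul(Rational(-1, 3), 5))), Add(167, Mul(-1, 5))), Add(-109, 107)) = Add(Add(Add(40, Add(Rational(-1, 3), Rational(-5, 3))), Add(167, -5)), -2) = Add(Add(Add(40, -2), 162), -2) = Add(Add(38, 162), -2) = Add(200, -2) = 198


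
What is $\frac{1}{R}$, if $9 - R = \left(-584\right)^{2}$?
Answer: $- \frac{1}{341047} \approx -2.9321 \cdot 10^{-6}$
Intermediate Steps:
$R = -341047$ ($R = 9 - \left(-584\right)^{2} = 9 - 341056 = -341047$)
$\frac{1}{R} = \frac{1}{-341047} = - \frac{1}{341047}$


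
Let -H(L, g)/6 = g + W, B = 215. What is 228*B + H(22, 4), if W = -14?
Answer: 49080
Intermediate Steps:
H(L, g) = 84 - 6*g (H(L, g) = -6*(g - 14) = -6*(-14 + g) = 84 - 6*g)
228*B + H(22, 4) = 228*215 + (84 - 6*4) = 49020 + (84 - 24) = 49020 + 60 = 49080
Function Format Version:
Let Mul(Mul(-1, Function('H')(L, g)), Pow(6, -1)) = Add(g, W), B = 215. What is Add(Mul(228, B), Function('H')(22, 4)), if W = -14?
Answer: 49080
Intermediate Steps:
Function('H')(L, g) = Add(84, Mul(-6, g)) (Function('H')(L, g) = Mul(-6, Add(g, -14)) = Mul(-6, Add(-14, g)) = Add(84, Mul(-6, g)))
Add(Mul(228, B), Function('H')(22, 4)) = Add(Mul(228, 215), Add(84, Mul(-6, 4))) = Add(49020, Add(84, -24)) = Add(49020, 60) = 49080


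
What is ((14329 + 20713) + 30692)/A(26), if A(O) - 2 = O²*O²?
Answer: 32867/228489 ≈ 0.14385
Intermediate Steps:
A(O) = 2 + O⁴ (A(O) = 2 + O²*O² = 2 + O⁴)
((14329 + 20713) + 30692)/A(26) = ((14329 + 20713) + 30692)/(2 + 26⁴) = (35042 + 30692)/(2 + 456976) = 65734/456978 = 65734*(1/456978) = 32867/228489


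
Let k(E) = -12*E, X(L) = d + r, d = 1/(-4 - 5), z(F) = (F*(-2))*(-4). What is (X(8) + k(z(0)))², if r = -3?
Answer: 784/81 ≈ 9.6790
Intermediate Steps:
z(F) = 8*F (z(F) = -2*F*(-4) = 8*F)
d = -⅑ (d = 1/(-9) = -⅑ ≈ -0.11111)
X(L) = -28/9 (X(L) = -⅑ - 3 = -28/9)
(X(8) + k(z(0)))² = (-28/9 - 96*0)² = (-28/9 - 12*0)² = (-28/9 + 0)² = (-28/9)² = 784/81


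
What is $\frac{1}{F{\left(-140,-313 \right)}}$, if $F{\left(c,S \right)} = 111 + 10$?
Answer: $\frac{1}{121} \approx 0.0082645$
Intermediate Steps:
$F{\left(c,S \right)} = 121$
$\frac{1}{F{\left(-140,-313 \right)}} = \frac{1}{121}$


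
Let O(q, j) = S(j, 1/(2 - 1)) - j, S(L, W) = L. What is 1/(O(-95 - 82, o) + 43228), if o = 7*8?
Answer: 1/43228 ≈ 2.3133e-5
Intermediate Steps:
o = 56
O(q, j) = 0 (O(q, j) = j - j = 0)
1/(O(-95 - 82, o) + 43228) = 1/(0 + 43228) = 1/43228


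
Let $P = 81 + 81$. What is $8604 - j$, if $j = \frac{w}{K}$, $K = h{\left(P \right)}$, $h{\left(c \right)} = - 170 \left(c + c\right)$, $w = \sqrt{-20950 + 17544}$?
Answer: $8604 + \frac{i \sqrt{3406}}{55080} \approx 8604.0 + 0.0010596 i$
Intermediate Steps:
$w = i \sqrt{3406}$ ($w = \sqrt{-3406} = i \sqrt{3406} \approx 58.361 i$)
$P = 162$
$h{\left(c \right)} = - 340 c$ ($h{\left(c \right)} = - 170 \cdot 2 c = - 340 c$)
$K = -55080$ ($K = \left(-340\right) 162 = -55080$)
$j = - \frac{i \sqrt{3406}}{55080}$ ($j = \frac{i \sqrt{3406}}{-55080} = i \sqrt{3406} \left(- \frac{1}{55080}\right) = - \frac{i \sqrt{3406}}{55080} \approx - 0.0010596 i$)
$8604 - j = 8604 - - \frac{i \sqrt{3406}}{55080} = 8604 + \frac{i \sqrt{3406}}{55080}$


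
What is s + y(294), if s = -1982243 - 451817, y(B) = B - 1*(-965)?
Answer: -2432801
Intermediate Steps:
y(B) = 965 + B (y(B) = B + 965 = 965 + B)
s = -2434060
s + y(294) = -2434060 + (965 + 294) = -2434060 + 1259 = -2432801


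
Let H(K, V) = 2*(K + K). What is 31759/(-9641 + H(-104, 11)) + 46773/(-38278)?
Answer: -1686067063/384961846 ≈ -4.3798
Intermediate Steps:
H(K, V) = 4*K (H(K, V) = 2*(2*K) = 4*K)
31759/(-9641 + H(-104, 11)) + 46773/(-38278) = 31759/(-9641 + 4*(-104)) + 46773/(-38278) = 31759/(-9641 - 416) + 46773*(-1/38278) = 31759/(-10057) - 46773/38278 = 31759*(-1/10057) - 46773/38278 = -31759/10057 - 46773/38278 = -1686067063/384961846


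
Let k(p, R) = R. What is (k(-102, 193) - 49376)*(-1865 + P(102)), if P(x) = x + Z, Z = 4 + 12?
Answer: 85922701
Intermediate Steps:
Z = 16
P(x) = 16 + x (P(x) = x + 16 = 16 + x)
(k(-102, 193) - 49376)*(-1865 + P(102)) = (193 - 49376)*(-1865 + (16 + 102)) = -49183*(-1865 + 118) = -49183*(-1747) = 85922701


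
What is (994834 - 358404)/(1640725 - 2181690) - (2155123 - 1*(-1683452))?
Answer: -415307072261/108193 ≈ -3.8386e+6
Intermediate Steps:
(994834 - 358404)/(1640725 - 2181690) - (2155123 - 1*(-1683452)) = 636430/(-540965) - (2155123 + 1683452) = 636430*(-1/540965) - 1*3838575 = -127286/108193 - 3838575 = -415307072261/108193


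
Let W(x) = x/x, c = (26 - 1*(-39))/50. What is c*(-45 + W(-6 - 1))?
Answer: -286/5 ≈ -57.200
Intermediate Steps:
c = 13/10 (c = (26 + 39)*(1/50) = 65*(1/50) = 13/10 ≈ 1.3000)
W(x) = 1
c*(-45 + W(-6 - 1)) = 13*(-45 + 1)/10 = (13/10)*(-44) = -286/5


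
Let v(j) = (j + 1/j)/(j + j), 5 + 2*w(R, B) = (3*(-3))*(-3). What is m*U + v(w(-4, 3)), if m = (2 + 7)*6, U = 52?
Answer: 339829/121 ≈ 2808.5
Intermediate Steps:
w(R, B) = 11 (w(R, B) = -5/2 + ((3*(-3))*(-3))/2 = -5/2 + (-9*(-3))/2 = -5/2 + (½)*27 = -5/2 + 27/2 = 11)
m = 54 (m = 9*6 = 54)
v(j) = (j + 1/j)/(2*j) (v(j) = (j + 1/j)/((2*j)) = (j + 1/j)*(1/(2*j)) = (j + 1/j)/(2*j))
m*U + v(w(-4, 3)) = 54*52 + (½)*(1 + 11²)/11² = 2808 + (½)*(1/121)*(1 + 121) = 2808 + (½)*(1/121)*122 = 2808 + 61/121 = 339829/121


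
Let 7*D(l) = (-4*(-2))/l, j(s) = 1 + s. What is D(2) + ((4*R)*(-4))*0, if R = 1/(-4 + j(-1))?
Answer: 4/7 ≈ 0.57143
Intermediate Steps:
R = -¼ (R = 1/(-4 + (1 - 1)) = 1/(-4 + 0) = 1/(-4) = -¼ ≈ -0.25000)
D(l) = 8/(7*l) (D(l) = ((-4*(-2))/l)/7 = (8/l)/7 = 8/(7*l))
D(2) + ((4*R)*(-4))*0 = (8/7)/2 + ((4*(-¼))*(-4))*0 = (8/7)*(½) - 1*(-4)*0 = 4/7 + 4*0 = 4/7 + 0 = 4/7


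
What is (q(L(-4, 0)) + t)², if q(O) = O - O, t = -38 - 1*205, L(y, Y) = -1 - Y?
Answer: 59049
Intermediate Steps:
t = -243 (t = -38 - 205 = -243)
q(O) = 0
(q(L(-4, 0)) + t)² = (0 - 243)² = (-243)² = 59049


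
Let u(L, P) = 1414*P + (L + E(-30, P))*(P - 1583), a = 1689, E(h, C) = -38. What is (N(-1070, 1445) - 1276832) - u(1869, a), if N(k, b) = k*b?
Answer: -5405314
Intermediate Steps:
N(k, b) = b*k
u(L, P) = 1414*P + (-1583 + P)*(-38 + L) (u(L, P) = 1414*P + (L - 38)*(P - 1583) = 1414*P + (-38 + L)*(-1583 + P) = 1414*P + (-1583 + P)*(-38 + L))
(N(-1070, 1445) - 1276832) - u(1869, a) = (1445*(-1070) - 1276832) - (60154 - 1583*1869 + 1376*1689 + 1869*1689) = (-1546150 - 1276832) - (60154 - 2958627 + 2324064 + 3156741) = -2822982 - 1*2582332 = -2822982 - 2582332 = -5405314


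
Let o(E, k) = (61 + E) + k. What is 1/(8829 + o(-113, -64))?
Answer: 1/8713 ≈ 0.00011477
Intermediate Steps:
o(E, k) = 61 + E + k
1/(8829 + o(-113, -64)) = 1/(8829 + (61 - 113 - 64)) = 1/(8829 - 116) = 1/8713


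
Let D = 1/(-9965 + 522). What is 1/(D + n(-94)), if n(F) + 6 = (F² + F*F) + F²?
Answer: 9443/250258385 ≈ 3.7733e-5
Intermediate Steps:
n(F) = -6 + 3*F² (n(F) = -6 + ((F² + F*F) + F²) = -6 + ((F² + F²) + F²) = -6 + (2*F² + F²) = -6 + 3*F²)
D = -1/9443 (D = 1/(-9443) = -1/9443 ≈ -0.00010590)
1/(D + n(-94)) = 1/(-1/9443 + (-6 + 3*(-94)²)) = 1/(-1/9443 + (-6 + 3*8836)) = 1/(-1/9443 + (-6 + 26508)) = 1/(-1/9443 + 26502) = 1/(250258385/9443) = 9443/250258385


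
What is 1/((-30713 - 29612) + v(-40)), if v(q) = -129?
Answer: -1/60454 ≈ -1.6542e-5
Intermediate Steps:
1/((-30713 - 29612) + v(-40)) = 1/((-30713 - 29612) - 129) = 1/(-60325 - 129) = 1/(-60454) = -1/60454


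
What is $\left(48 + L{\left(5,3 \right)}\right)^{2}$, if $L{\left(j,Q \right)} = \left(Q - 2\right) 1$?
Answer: $2401$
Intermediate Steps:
$L{\left(j,Q \right)} = -2 + Q$ ($L{\left(j,Q \right)} = \left(-2 + Q\right) 1 = -2 + Q$)
$\left(48 + L{\left(5,3 \right)}\right)^{2} = \left(48 + \left(-2 + 3\right)\right)^{2} = \left(48 + 1\right)^{2} = 49^{2} = 2401$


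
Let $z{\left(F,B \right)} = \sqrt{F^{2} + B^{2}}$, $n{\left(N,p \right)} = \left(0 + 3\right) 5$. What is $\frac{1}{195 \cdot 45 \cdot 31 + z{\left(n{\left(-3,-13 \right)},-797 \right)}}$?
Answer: $\frac{272025}{73996965191} - \frac{\sqrt{635434}}{73996965191} \approx 3.6654 \cdot 10^{-6}$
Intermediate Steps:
$n{\left(N,p \right)} = 15$ ($n{\left(N,p \right)} = 3 \cdot 5 = 15$)
$z{\left(F,B \right)} = \sqrt{B^{2} + F^{2}}$
$\frac{1}{195 \cdot 45 \cdot 31 + z{\left(n{\left(-3,-13 \right)},-797 \right)}} = \frac{1}{195 \cdot 45 \cdot 31 + \sqrt{\left(-797\right)^{2} + 15^{2}}} = \frac{1}{195 \cdot 1395 + \sqrt{635209 + 225}} = \frac{1}{272025 + \sqrt{635434}}$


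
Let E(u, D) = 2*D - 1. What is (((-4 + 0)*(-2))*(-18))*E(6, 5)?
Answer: -1296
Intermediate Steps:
E(u, D) = -1 + 2*D
(((-4 + 0)*(-2))*(-18))*E(6, 5) = (((-4 + 0)*(-2))*(-18))*(-1 + 2*5) = (-4*(-2)*(-18))*(-1 + 10) = (8*(-18))*9 = -144*9 = -1296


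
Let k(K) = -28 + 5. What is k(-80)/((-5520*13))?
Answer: 1/3120 ≈ 0.00032051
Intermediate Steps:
k(K) = -23
k(-80)/((-5520*13)) = -23/((-5520*13)) = -23/(-71760) = -23*(-1/71760) = 1/3120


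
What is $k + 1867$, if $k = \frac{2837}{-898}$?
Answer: $\frac{1673729}{898} \approx 1863.8$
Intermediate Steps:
$k = - \frac{2837}{898}$ ($k = 2837 \left(- \frac{1}{898}\right) = - \frac{2837}{898} \approx -3.1592$)
$k + 1867 = - \frac{2837}{898} + 1867 = \frac{1673729}{898}$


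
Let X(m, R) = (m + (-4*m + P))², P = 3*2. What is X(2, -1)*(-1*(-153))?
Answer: 0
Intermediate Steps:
P = 6
X(m, R) = (6 - 3*m)² (X(m, R) = (m + (-4*m + 6))² = (m + (6 - 4*m))² = (6 - 3*m)²)
X(2, -1)*(-1*(-153)) = (9*(-2 + 2)²)*(-1*(-153)) = (9*0²)*153 = (9*0)*153 = 0*153 = 0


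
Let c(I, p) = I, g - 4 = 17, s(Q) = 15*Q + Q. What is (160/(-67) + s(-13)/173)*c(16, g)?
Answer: -665856/11591 ≈ -57.446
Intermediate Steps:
s(Q) = 16*Q
g = 21 (g = 4 + 17 = 21)
(160/(-67) + s(-13)/173)*c(16, g) = (160/(-67) + (16*(-13))/173)*16 = (160*(-1/67) - 208*1/173)*16 = (-160/67 - 208/173)*16 = -41616/11591*16 = -665856/11591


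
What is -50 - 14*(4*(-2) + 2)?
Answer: 34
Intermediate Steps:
-50 - 14*(4*(-2) + 2) = -50 - 14*(-8 + 2) = -50 - 14*(-6) = -50 + 84 = 34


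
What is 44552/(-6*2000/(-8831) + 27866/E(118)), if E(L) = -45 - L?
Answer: -32065255028/122064323 ≈ -262.69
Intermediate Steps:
44552/(-6*2000/(-8831) + 27866/E(118)) = 44552/(-6*2000/(-8831) + 27866/(-45 - 1*118)) = 44552/(-12000*(-1/8831) + 27866/(-45 - 118)) = 44552/(12000/8831 + 27866/(-163)) = 44552/(12000/8831 + 27866*(-1/163)) = 44552/(12000/8831 - 27866/163) = 44552/(-244128646/1439453) = 44552*(-1439453/244128646) = -32065255028/122064323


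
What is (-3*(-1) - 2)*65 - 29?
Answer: 36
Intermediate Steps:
(-3*(-1) - 2)*65 - 29 = (3 - 2)*65 - 29 = 1*65 - 29 = 65 - 29 = 36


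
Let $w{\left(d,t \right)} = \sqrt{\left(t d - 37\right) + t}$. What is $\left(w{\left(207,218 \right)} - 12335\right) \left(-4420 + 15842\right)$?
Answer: $-140890370 + 11422 \sqrt{45307} \approx -1.3846 \cdot 10^{8}$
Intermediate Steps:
$w{\left(d,t \right)} = \sqrt{-37 + t + d t}$ ($w{\left(d,t \right)} = \sqrt{\left(d t - 37\right) + t} = \sqrt{\left(-37 + d t\right) + t} = \sqrt{-37 + t + d t}$)
$\left(w{\left(207,218 \right)} - 12335\right) \left(-4420 + 15842\right) = \left(\sqrt{-37 + 218 + 207 \cdot 218} - 12335\right) \left(-4420 + 15842\right) = \left(\sqrt{-37 + 218 + 45126} - 12335\right) 11422 = \left(\sqrt{45307} - 12335\right) 11422 = \left(-12335 + \sqrt{45307}\right) 11422 = -140890370 + 11422 \sqrt{45307}$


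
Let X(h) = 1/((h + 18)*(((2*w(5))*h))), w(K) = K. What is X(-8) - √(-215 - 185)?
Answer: -1/800 - 20*I ≈ -0.00125 - 20.0*I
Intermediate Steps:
X(h) = 1/(10*h*(18 + h)) (X(h) = 1/((h + 18)*(((2*5)*h))) = 1/((18 + h)*((10*h))) = (1/(10*h))/(18 + h) = 1/(10*h*(18 + h)))
X(-8) - √(-215 - 185) = (⅒)/(-8*(18 - 8)) - √(-215 - 185) = (⅒)*(-⅛)/10 - √(-400) = (⅒)*(-⅛)*(⅒) - 20*I = -1/800 - 20*I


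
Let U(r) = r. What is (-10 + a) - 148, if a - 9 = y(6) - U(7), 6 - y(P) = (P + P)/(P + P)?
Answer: -151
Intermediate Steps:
y(P) = 5 (y(P) = 6 - (P + P)/(P + P) = 6 - 2*P/(2*P) = 6 - 2*P*1/(2*P) = 6 - 1*1 = 6 - 1 = 5)
a = 7 (a = 9 + (5 - 1*7) = 9 + (5 - 7) = 9 - 2 = 7)
(-10 + a) - 148 = (-10 + 7) - 148 = -3 - 148 = -151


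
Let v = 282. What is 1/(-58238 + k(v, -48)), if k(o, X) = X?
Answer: -1/58286 ≈ -1.7157e-5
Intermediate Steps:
1/(-58238 + k(v, -48)) = 1/(-58238 - 48) = 1/(-58286) = -1/58286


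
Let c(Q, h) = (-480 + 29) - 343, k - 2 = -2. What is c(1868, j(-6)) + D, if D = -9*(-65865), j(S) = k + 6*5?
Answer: 591991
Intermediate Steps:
k = 0 (k = 2 - 2 = 0)
j(S) = 30 (j(S) = 0 + 6*5 = 0 + 30 = 30)
c(Q, h) = -794 (c(Q, h) = -451 - 343 = -794)
D = 592785
c(1868, j(-6)) + D = -794 + 592785 = 591991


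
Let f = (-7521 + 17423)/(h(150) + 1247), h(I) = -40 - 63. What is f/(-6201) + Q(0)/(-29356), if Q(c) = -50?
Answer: 8001761/26031227508 ≈ 0.00030739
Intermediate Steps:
h(I) = -103
f = 4951/572 (f = (-7521 + 17423)/(-103 + 1247) = 9902/1144 = 9902*(1/1144) = 4951/572 ≈ 8.6556)
f/(-6201) + Q(0)/(-29356) = (4951/572)/(-6201) - 50/(-29356) = (4951/572)*(-1/6201) - 50*(-1/29356) = -4951/3546972 + 25/14678 = 8001761/26031227508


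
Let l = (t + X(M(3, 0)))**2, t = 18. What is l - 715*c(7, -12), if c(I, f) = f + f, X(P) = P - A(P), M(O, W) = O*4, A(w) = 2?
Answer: 17944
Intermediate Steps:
M(O, W) = 4*O
X(P) = -2 + P (X(P) = P - 1*2 = P - 2 = -2 + P)
c(I, f) = 2*f
l = 784 (l = (18 + (-2 + 4*3))**2 = (18 + (-2 + 12))**2 = (18 + 10)**2 = 28**2 = 784)
l - 715*c(7, -12) = 784 - 1430*(-12) = 784 - 715*(-24) = 784 + 17160 = 17944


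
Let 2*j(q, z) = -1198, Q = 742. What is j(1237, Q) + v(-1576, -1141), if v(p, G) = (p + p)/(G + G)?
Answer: -681883/1141 ≈ -597.62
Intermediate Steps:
v(p, G) = p/G (v(p, G) = (2*p)/((2*G)) = (2*p)*(1/(2*G)) = p/G)
j(q, z) = -599 (j(q, z) = (½)*(-1198) = -599)
j(1237, Q) + v(-1576, -1141) = -599 - 1576/(-1141) = -599 - 1576*(-1/1141) = -599 + 1576/1141 = -681883/1141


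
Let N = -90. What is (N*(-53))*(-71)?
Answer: -338670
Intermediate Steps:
(N*(-53))*(-71) = -90*(-53)*(-71) = 4770*(-71) = -338670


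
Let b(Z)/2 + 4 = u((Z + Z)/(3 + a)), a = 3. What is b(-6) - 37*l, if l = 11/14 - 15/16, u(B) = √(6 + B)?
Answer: 181/112 ≈ 1.6161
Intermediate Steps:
l = -17/112 (l = 11*(1/14) - 15*1/16 = 11/14 - 15/16 = -17/112 ≈ -0.15179)
b(Z) = -8 + 2*√(6 + Z/3) (b(Z) = -8 + 2*√(6 + (Z + Z)/(3 + 3)) = -8 + 2*√(6 + (2*Z)/6) = -8 + 2*√(6 + (2*Z)*(⅙)) = -8 + 2*√(6 + Z/3))
b(-6) - 37*l = (-8 + 2*√(54 + 3*(-6))/3) - 37*(-17/112) = (-8 + 2*√(54 - 18)/3) + 629/112 = (-8 + 2*√36/3) + 629/112 = (-8 + (⅔)*6) + 629/112 = (-8 + 4) + 629/112 = -4 + 629/112 = 181/112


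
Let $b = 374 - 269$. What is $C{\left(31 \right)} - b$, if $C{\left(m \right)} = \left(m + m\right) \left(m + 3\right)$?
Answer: $2003$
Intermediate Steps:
$C{\left(m \right)} = 2 m \left(3 + m\right)$
$b = 105$
$C{\left(31 \right)} - b = 2 \cdot 31 \left(3 + 31\right) - 105 = 2 \cdot 31 \cdot 34 - 105 = 2108 - 105 = 2003$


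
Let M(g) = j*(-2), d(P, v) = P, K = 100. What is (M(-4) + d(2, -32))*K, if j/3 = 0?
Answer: 200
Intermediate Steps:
j = 0 (j = 3*0 = 0)
M(g) = 0 (M(g) = 0*(-2) = 0)
(M(-4) + d(2, -32))*K = (0 + 2)*100 = 2*100 = 200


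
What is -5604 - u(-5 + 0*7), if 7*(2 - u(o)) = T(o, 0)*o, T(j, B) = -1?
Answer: -39237/7 ≈ -5605.3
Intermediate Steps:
u(o) = 2 + o/7 (u(o) = 2 - (-1)*o/7 = 2 + o/7)
-5604 - u(-5 + 0*7) = -5604 - (2 + (-5 + 0*7)/7) = -5604 - (2 + (-5 + 0)/7) = -5604 - (2 + (1/7)*(-5)) = -5604 - (2 - 5/7) = -5604 - 1*9/7 = -5604 - 9/7 = -39237/7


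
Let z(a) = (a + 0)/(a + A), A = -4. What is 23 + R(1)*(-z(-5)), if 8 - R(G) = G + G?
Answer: 59/3 ≈ 19.667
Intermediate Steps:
z(a) = a/(-4 + a) (z(a) = (a + 0)/(a - 4) = a/(-4 + a))
R(G) = 8 - 2*G (R(G) = 8 - (G + G) = 8 - 2*G)
23 + R(1)*(-z(-5)) = 23 + (8 - 2*1)*(-(-5)/(-4 - 5)) = 23 + (8 - 2)*(-(-5)/(-9)) = 23 + 6*(-(-5)*(-1)/9) = 23 + 6*(-1*5/9) = 23 + 6*(-5/9) = 23 - 10/3 = 59/3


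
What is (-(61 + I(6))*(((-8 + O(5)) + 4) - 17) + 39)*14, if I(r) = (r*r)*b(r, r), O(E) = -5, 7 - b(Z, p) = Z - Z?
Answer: 114478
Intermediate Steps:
b(Z, p) = 7 (b(Z, p) = 7 - (Z - Z) = 7 - 1*0 = 7 + 0 = 7)
I(r) = 7*r² (I(r) = (r*r)*7 = r²*7 = 7*r²)
(-(61 + I(6))*(((-8 + O(5)) + 4) - 17) + 39)*14 = (-(61 + 7*6²)*(((-8 - 5) + 4) - 17) + 39)*14 = (-(61 + 7*36)*((-13 + 4) - 17) + 39)*14 = (-(61 + 252)*(-9 - 17) + 39)*14 = (-313*(-26) + 39)*14 = (-1*(-8138) + 39)*14 = (8138 + 39)*14 = 8177*14 = 114478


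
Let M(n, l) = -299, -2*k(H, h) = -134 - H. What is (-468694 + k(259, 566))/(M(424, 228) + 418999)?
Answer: -187399/167480 ≈ -1.1189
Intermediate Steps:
k(H, h) = 67 + H/2 (k(H, h) = -(-134 - H)/2 = 67 + H/2)
(-468694 + k(259, 566))/(M(424, 228) + 418999) = (-468694 + (67 + (½)*259))/(-299 + 418999) = (-468694 + (67 + 259/2))/418700 = (-468694 + 393/2)*(1/418700) = -936995/2*1/418700 = -187399/167480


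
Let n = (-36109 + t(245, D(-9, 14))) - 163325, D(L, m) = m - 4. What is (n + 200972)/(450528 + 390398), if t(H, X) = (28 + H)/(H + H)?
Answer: 107699/58864820 ≈ 0.0018296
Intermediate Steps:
D(L, m) = -4 + m
t(H, X) = (28 + H)/(2*H) (t(H, X) = (28 + H)/((2*H)) = (28 + H)*(1/(2*H)) = (28 + H)/(2*H))
n = -13960341/70 (n = (-36109 + (½)*(28 + 245)/245) - 163325 = (-36109 + (½)*(1/245)*273) - 163325 = (-36109 + 39/70) - 163325 = -2527591/70 - 163325 = -13960341/70 ≈ -1.9943e+5)
(n + 200972)/(450528 + 390398) = (-13960341/70 + 200972)/(450528 + 390398) = (107699/70)/840926 = (107699/70)*(1/840926) = 107699/58864820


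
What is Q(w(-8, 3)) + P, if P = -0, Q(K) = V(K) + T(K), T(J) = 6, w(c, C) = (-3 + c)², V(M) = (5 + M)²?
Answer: 15882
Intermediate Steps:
Q(K) = 6 + (5 + K)² (Q(K) = (5 + K)² + 6 = 6 + (5 + K)²)
P = 0 (P = -76*0 = 0)
Q(w(-8, 3)) + P = (6 + (5 + (-3 - 8)²)²) + 0 = (6 + (5 + (-11)²)²) + 0 = (6 + (5 + 121)²) + 0 = (6 + 126²) + 0 = (6 + 15876) + 0 = 15882 + 0 = 15882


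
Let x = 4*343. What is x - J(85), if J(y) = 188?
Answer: 1184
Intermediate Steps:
x = 1372
x - J(85) = 1372 - 1*188 = 1372 - 188 = 1184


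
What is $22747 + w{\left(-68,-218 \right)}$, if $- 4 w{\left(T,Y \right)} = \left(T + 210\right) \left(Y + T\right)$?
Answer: $32900$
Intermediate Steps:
$w{\left(T,Y \right)} = - \frac{\left(210 + T\right) \left(T + Y\right)}{4}$ ($w{\left(T,Y \right)} = - \frac{\left(T + 210\right) \left(Y + T\right)}{4} = - \frac{\left(210 + T\right) \left(T + Y\right)}{4}$)
$22747 + w{\left(-68,-218 \right)} = 22747 - \left(-15015 + 1156 + 3706\right) = 22747 + \left(3570 + 11445 - 1156 - 3706\right) = 22747 + 10153 = 32900$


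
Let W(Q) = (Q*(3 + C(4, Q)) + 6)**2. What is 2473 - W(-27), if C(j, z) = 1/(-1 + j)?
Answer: -4583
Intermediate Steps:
W(Q) = (6 + 10*Q/3)**2 (W(Q) = (Q*(3 + 1/(-1 + 4)) + 6)**2 = (Q*(3 + 1/3) + 6)**2 = (Q*(10/3) + 6)**2 = (10*Q/3 + 6)**2 = (6 + 10*Q/3)**2)
2473 - W(-27) = 2473 - 4*(9 + 5*(-27))**2/9 = 2473 - 4*(9 - 135)**2/9 = 2473 - 4*(-126)**2/9 = 2473 - 4*15876/9 = 2473 - 1*7056 = 2473 - 7056 = -4583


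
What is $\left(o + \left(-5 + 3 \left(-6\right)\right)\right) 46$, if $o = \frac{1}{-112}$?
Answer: $- \frac{59271}{56} \approx -1058.4$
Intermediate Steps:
$o = - \frac{1}{112} \approx -0.0089286$
$\left(o + \left(-5 + 3 \left(-6\right)\right)\right) 46 = \left(- \frac{1}{112} + \left(-5 + 3 \left(-6\right)\right)\right) 46 = \left(- \frac{1}{112} - 23\right) 46 = \left(- \frac{2577}{112}\right) 46 = - \frac{59271}{56}$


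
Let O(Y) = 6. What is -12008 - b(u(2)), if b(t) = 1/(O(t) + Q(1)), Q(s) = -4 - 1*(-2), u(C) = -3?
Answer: -48033/4 ≈ -12008.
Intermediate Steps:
Q(s) = -2 (Q(s) = -4 + 2 = -2)
b(t) = ¼ (b(t) = 1/(6 - 2) = 1/4 = ¼)
-12008 - b(u(2)) = -12008 - 1*¼ = -12008 - ¼ = -48033/4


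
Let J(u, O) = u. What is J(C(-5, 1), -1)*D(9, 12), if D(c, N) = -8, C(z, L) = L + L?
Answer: -16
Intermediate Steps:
C(z, L) = 2*L
J(C(-5, 1), -1)*D(9, 12) = (2*1)*(-8) = 2*(-8) = -16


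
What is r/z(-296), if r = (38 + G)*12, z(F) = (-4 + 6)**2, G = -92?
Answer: -162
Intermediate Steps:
z(F) = 4 (z(F) = 2**2 = 4)
r = -648 (r = (38 - 92)*12 = -54*12 = -648)
r/z(-296) = -648/4 = -648*1/4 = -162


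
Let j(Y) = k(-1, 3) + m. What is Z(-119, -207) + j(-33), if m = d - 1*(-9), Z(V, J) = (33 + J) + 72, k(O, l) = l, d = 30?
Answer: -60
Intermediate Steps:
Z(V, J) = 105 + J
m = 39 (m = 30 - 1*(-9) = 30 + 9 = 39)
j(Y) = 42 (j(Y) = 3 + 39 = 42)
Z(-119, -207) + j(-33) = (105 - 207) + 42 = -102 + 42 = -60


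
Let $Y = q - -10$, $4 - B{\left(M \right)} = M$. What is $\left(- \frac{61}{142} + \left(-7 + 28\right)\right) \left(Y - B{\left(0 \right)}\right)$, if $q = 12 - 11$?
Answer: $\frac{20447}{142} \approx 143.99$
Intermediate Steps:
$q = 1$ ($q = 12 - 11 = 1$)
$B{\left(M \right)} = 4 - M$
$Y = 11$ ($Y = 1 - -10 = 1 + 10 = 11$)
$\left(- \frac{61}{142} + \left(-7 + 28\right)\right) \left(Y - B{\left(0 \right)}\right) = \left(- \frac{61}{142} + \left(-7 + 28\right)\right) \left(11 - \left(4 - 0\right)\right) = \left(\left(-61\right) \frac{1}{142} + 21\right) \left(11 - \left(4 + 0\right)\right) = \left(- \frac{61}{142} + 21\right) \left(11 - 4\right) = \frac{2921 \left(11 - 4\right)}{142} = \frac{2921}{142} \cdot 7 = \frac{20447}{142}$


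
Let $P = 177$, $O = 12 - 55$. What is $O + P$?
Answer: $134$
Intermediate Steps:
$O = -43$ ($O = 12 - 55 = -43$)
$O + P = -43 + 177 = 134$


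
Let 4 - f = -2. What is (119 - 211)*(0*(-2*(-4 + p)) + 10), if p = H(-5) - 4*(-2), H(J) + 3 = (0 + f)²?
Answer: -920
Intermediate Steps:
f = 6 (f = 4 - 1*(-2) = 4 + 2 = 6)
H(J) = 33 (H(J) = -3 + (0 + 6)² = -3 + 6² = -3 + 36 = 33)
p = 41 (p = 33 - 4*(-2) = 33 + 8 = 41)
(119 - 211)*(0*(-2*(-4 + p)) + 10) = (119 - 211)*(0*(-2*(-4 + 41)) + 10) = -92*(0*(-2*37) + 10) = -92*(0*(-74) + 10) = -92*(0 + 10) = -92*10 = -920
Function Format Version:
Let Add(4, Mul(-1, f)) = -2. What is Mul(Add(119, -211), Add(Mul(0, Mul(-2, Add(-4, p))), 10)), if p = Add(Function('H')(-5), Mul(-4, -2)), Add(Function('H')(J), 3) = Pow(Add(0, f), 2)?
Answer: -920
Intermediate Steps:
f = 6 (f = Add(4, Mul(-1, -2)) = Add(4, 2) = 6)
Function('H')(J) = 33 (Function('H')(J) = Add(-3, Pow(Add(0, 6), 2)) = Add(-3, Pow(6, 2)) = Add(-3, 36) = 33)
p = 41 (p = Add(33, Mul(-4, -2)) = Add(33, 8) = 41)
Mul(Add(119, -211), Add(Mul(0, Mul(-2, Add(-4, p))), 10)) = Mul(Add(119, -211), Add(Mul(0, Mul(-2, Add(-4, 41))), 10)) = Mul(-92, Add(Mul(0, Mul(-2, 37)), 10)) = Mul(-92, Add(Mul(0, -74), 10)) = Mul(-92, Add(0, 10)) = Mul(-92, 10) = -920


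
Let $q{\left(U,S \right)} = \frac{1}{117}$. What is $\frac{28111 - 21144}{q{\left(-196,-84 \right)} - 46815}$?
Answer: $- \frac{815139}{5477354} \approx -0.14882$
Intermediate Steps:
$q{\left(U,S \right)} = \frac{1}{117}$
$\frac{28111 - 21144}{q{\left(-196,-84 \right)} - 46815} = \frac{28111 - 21144}{\frac{1}{117} - 46815} = \frac{6967}{- \frac{5477354}{117}} = 6967 \left(- \frac{117}{5477354}\right) = - \frac{815139}{5477354}$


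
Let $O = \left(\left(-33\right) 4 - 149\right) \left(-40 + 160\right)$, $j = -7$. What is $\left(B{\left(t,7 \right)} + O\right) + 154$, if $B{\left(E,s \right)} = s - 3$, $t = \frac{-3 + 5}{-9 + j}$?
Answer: $-33562$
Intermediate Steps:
$t = - \frac{1}{8}$ ($t = \frac{-3 + 5}{-9 - 7} = \frac{2}{-16} = 2 \left(- \frac{1}{16}\right) = - \frac{1}{8} \approx -0.125$)
$O = -33720$ ($O = \left(-132 - 149\right) 120 = \left(-281\right) 120 = -33720$)
$B{\left(E,s \right)} = -3 + s$
$\left(B{\left(t,7 \right)} + O\right) + 154 = \left(\left(-3 + 7\right) - 33720\right) + 154 = \left(4 - 33720\right) + 154 = -33716 + 154 = -33562$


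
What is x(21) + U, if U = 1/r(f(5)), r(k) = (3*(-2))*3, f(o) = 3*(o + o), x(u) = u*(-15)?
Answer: -5671/18 ≈ -315.06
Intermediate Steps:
x(u) = -15*u
f(o) = 6*o (f(o) = 3*(2*o) = 6*o)
r(k) = -18 (r(k) = -6*3 = -18)
U = -1/18 (U = 1/(-18) = -1/18 ≈ -0.055556)
x(21) + U = -15*21 - 1/18 = -315 - 1/18 = -5671/18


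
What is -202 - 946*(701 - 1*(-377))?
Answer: -1019990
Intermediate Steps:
-202 - 946*(701 - 1*(-377)) = -202 - 946*(701 + 377) = -202 - 946*1078 = -202 - 1019788 = -1019990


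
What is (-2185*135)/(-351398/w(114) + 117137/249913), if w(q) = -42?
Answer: -1548079830675/43911924064 ≈ -35.254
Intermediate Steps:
(-2185*135)/(-351398/w(114) + 117137/249913) = (-2185*135)/(-351398/(-42) + 117137/249913) = -294975/(-351398*(-1/42) + 117137*(1/249913)) = -294975/(175699/21 + 117137/249913) = -294975/43911924064/5248173 = -294975*5248173/43911924064 = -1548079830675/43911924064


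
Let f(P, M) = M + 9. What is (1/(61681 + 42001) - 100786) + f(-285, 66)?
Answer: -10441917901/103682 ≈ -1.0071e+5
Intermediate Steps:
f(P, M) = 9 + M
(1/(61681 + 42001) - 100786) + f(-285, 66) = (1/(61681 + 42001) - 100786) + (9 + 66) = (1/103682 - 100786) + 75 = -10449694051/103682 + 75 = -10441917901/103682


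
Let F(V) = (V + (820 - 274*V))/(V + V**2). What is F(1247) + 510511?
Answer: 794485467205/1556256 ≈ 5.1051e+5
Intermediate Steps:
F(V) = (820 - 273*V)/(V + V**2) (F(V) = (V + (820 - 274*V))/(V + V**2) = (820 - 273*V)/(V + V**2))
F(1247) + 510511 = (820 - 273*1247)/(1247*(1 + 1247)) + 510511 = (1/1247)*(820 - 340431)/1248 + 510511 = (1/1247)*(1/1248)*(-339611) + 510511 = -339611/1556256 + 510511 = 794485467205/1556256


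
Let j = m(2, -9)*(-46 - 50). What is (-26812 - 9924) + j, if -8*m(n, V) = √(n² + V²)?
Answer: -36736 + 12*√85 ≈ -36625.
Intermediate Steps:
m(n, V) = -√(V² + n²)/8 (m(n, V) = -√(n² + V²)/8 = -√(V² + n²)/8)
j = 12*√85 (j = (-√((-9)² + 2²)/8)*(-46 - 50) = -√(81 + 4)/8*(-96) = -√85/8*(-96) = 12*√85 ≈ 110.63)
(-26812 - 9924) + j = (-26812 - 9924) + 12*√85 = -36736 + 12*√85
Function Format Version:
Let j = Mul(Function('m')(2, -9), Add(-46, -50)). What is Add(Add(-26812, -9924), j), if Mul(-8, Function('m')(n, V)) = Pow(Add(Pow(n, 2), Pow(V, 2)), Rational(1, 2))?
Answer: Add(-36736, Mul(12, Pow(85, Rational(1, 2)))) ≈ -36625.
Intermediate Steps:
Function('m')(n, V) = Mul(Rational(-1, 8), Pow(Add(Pow(V, 2), Pow(n, 2)), Rational(1, 2))) (Function('m')(n, V) = Mul(Rational(-1, 8), Pow(Add(Pow(n, 2), Pow(V, 2)), Rational(1, 2))) = Mul(Rational(-1, 8), Pow(Add(Pow(V, 2), Pow(n, 2)), Rational(1, 2))))
j = Mul(12, Pow(85, Rational(1, 2))) (j = Mul(Mul(Rational(-1, 8), Pow(Add(Pow(-9, 2), Pow(2, 2)), Rational(1, 2))), Add(-46, -50)) = Mul(Mul(Rational(-1, 8), Pow(Add(81, 4), Rational(1, 2))), -96) = Mul(Mul(Rational(-1, 8), Pow(85, Rational(1, 2))), -96) = Mul(12, Pow(85, Rational(1, 2))) ≈ 110.63)
Add(Add(-26812, -9924), j) = Add(Add(-26812, -9924), Mul(12, Pow(85, Rational(1, 2)))) = Add(-36736, Mul(12, Pow(85, Rational(1, 2))))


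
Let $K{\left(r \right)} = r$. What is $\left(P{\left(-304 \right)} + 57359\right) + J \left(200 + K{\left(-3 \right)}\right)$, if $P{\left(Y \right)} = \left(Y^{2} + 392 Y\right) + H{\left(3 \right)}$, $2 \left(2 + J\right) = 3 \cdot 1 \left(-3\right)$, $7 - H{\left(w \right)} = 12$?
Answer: $\frac{58643}{2} \approx 29322.0$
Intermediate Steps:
$H{\left(w \right)} = -5$ ($H{\left(w \right)} = 7 - 12 = -5$)
$J = - \frac{13}{2}$ ($J = -2 + \frac{3 \cdot 1 \left(-3\right)}{2} = -2 + \frac{3 \left(-3\right)}{2} = -2 + \frac{1}{2} \left(-9\right) = -2 - \frac{9}{2} = - \frac{13}{2} \approx -6.5$)
$P{\left(Y \right)} = -5 + Y^{2} + 392 Y$ ($P{\left(Y \right)} = \left(Y^{2} + 392 Y\right) - 5 = -5 + Y^{2} + 392 Y$)
$\left(P{\left(-304 \right)} + 57359\right) + J \left(200 + K{\left(-3 \right)}\right) = \left(\left(-5 + \left(-304\right)^{2} + 392 \left(-304\right)\right) + 57359\right) - \frac{13 \left(200 - 3\right)}{2} = \left(\left(-5 + 92416 - 119168\right) + 57359\right) - \frac{2561}{2} = \left(-26757 + 57359\right) - \frac{2561}{2} = 30602 - \frac{2561}{2} = \frac{58643}{2}$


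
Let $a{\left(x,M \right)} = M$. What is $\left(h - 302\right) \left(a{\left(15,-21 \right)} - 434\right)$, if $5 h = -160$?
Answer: $151970$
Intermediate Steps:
$h = -32$ ($h = \frac{1}{5} \left(-160\right) = -32$)
$\left(h - 302\right) \left(a{\left(15,-21 \right)} - 434\right) = \left(-32 - 302\right) \left(-21 - 434\right) = \left(-334\right) \left(-455\right) = 151970$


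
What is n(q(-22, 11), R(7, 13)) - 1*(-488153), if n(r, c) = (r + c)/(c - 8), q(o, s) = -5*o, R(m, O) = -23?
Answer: 15132656/31 ≈ 4.8815e+5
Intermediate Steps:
n(r, c) = (c + r)/(-8 + c)
n(q(-22, 11), R(7, 13)) - 1*(-488153) = (-23 - 5*(-22))/(-8 - 23) - 1*(-488153) = (-23 + 110)/(-31) + 488153 = -1/31*87 + 488153 = -87/31 + 488153 = 15132656/31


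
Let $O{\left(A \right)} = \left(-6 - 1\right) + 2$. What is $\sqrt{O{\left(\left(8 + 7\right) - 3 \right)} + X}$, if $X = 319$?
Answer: $\sqrt{314} \approx 17.72$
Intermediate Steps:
$O{\left(A \right)} = -5$ ($O{\left(A \right)} = -7 + 2 = -5$)
$\sqrt{O{\left(\left(8 + 7\right) - 3 \right)} + X} = \sqrt{-5 + 319} = \sqrt{314}$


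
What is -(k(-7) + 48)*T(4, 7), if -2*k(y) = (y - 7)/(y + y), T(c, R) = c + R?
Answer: -1045/2 ≈ -522.50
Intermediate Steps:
T(c, R) = R + c
k(y) = -(-7 + y)/(4*y) (k(y) = -(y - 7)/(2*(y + y)) = -(-7 + y)/(2*(2*y)) = -(-7 + y)*1/(2*y)/2 = -(-7 + y)/(4*y))
-(k(-7) + 48)*T(4, 7) = -((¼)*(7 - 1*(-7))/(-7) + 48)*(7 + 4) = -((¼)*(-⅐)*(7 + 7) + 48)*11 = -((¼)*(-⅐)*14 + 48)*11 = -(-½ + 48)*11 = -95*11/2 = -1*1045/2 = -1045/2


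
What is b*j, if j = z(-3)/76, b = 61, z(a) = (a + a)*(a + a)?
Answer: 549/19 ≈ 28.895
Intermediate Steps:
z(a) = 4*a² (z(a) = (2*a)*(2*a) = 4*a²)
j = 9/19 (j = (4*(-3)²)/76 = (4*9)*(1/76) = 36*(1/76) = 9/19 ≈ 0.47368)
b*j = 61*(9/19) = 549/19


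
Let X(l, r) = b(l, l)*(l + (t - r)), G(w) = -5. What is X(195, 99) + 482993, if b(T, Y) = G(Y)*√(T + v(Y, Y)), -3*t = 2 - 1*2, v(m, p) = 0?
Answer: 482993 - 480*√195 ≈ 4.7629e+5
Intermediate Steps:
t = 0 (t = -(2 - 1*2)/3 = -(2 - 2)/3 = -⅓*0 = 0)
b(T, Y) = -5*√T (b(T, Y) = -5*√(T + 0) = -5*√T)
X(l, r) = -5*√l*(l - r) (X(l, r) = (-5*√l)*(l + (0 - r)) = (-5*√l)*(l - r) = -5*√l*(l - r))
X(195, 99) + 482993 = 5*√195*(99 - 1*195) + 482993 = 5*√195*(99 - 195) + 482993 = 5*√195*(-96) + 482993 = -480*√195 + 482993 = 482993 - 480*√195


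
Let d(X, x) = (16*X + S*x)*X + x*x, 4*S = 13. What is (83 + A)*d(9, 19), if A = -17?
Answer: 292083/2 ≈ 1.4604e+5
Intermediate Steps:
S = 13/4 (S = (¼)*13 = 13/4 ≈ 3.2500)
d(X, x) = x² + X*(16*X + 13*x/4) (d(X, x) = (16*X + 13*x/4)*X + x*x = X*(16*X + 13*x/4) + x² = x² + X*(16*X + 13*x/4))
(83 + A)*d(9, 19) = (83 - 17)*(19² + 16*9² + (13/4)*9*19) = 66*(361 + 16*81 + 2223/4) = 66*(361 + 1296 + 2223/4) = 66*(8851/4) = 292083/2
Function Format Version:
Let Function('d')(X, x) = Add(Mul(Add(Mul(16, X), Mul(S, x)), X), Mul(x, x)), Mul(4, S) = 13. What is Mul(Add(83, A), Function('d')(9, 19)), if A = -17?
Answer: Rational(292083, 2) ≈ 1.4604e+5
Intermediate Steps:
S = Rational(13, 4) (S = Mul(Rational(1, 4), 13) = Rational(13, 4) ≈ 3.2500)
Function('d')(X, x) = Add(Pow(x, 2), Mul(X, Add(Mul(16, X), Mul(Rational(13, 4), x)))) (Function('d')(X, x) = Add(Mul(Add(Mul(16, X), Mul(Rational(13, 4), x)), X), Mul(x, x)) = Add(Mul(X, Add(Mul(16, X), Mul(Rational(13, 4), x))), Pow(x, 2)) = Add(Pow(x, 2), Mul(X, Add(Mul(16, X), Mul(Rational(13, 4), x)))))
Mul(Add(83, A), Function('d')(9, 19)) = Mul(Add(83, -17), Add(Pow(19, 2), Mul(16, Pow(9, 2)), Mul(Rational(13, 4), 9, 19))) = Mul(66, Add(361, Mul(16, 81), Rational(2223, 4))) = Mul(66, Add(361, 1296, Rational(2223, 4))) = Mul(66, Rational(8851, 4)) = Rational(292083, 2)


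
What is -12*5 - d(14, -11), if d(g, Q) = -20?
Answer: -40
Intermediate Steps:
-12*5 - d(14, -11) = -12*5 - 1*(-20) = -60 + 20 = -40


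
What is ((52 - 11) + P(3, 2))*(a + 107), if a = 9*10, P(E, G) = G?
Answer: 8471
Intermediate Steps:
a = 90
((52 - 11) + P(3, 2))*(a + 107) = ((52 - 11) + 2)*(90 + 107) = (41 + 2)*197 = 43*197 = 8471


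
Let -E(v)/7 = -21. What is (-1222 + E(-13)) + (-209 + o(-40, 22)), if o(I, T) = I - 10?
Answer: -1334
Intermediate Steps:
o(I, T) = -10 + I
E(v) = 147 (E(v) = -7*(-21) = 147)
(-1222 + E(-13)) + (-209 + o(-40, 22)) = (-1222 + 147) + (-209 + (-10 - 40)) = -1075 + (-209 - 50) = -1075 - 259 = -1334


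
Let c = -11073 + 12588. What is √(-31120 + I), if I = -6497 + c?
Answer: I*√36102 ≈ 190.01*I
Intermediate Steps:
c = 1515
I = -4982 (I = -6497 + 1515 = -4982)
√(-31120 + I) = √(-31120 - 4982) = √(-36102) = I*√36102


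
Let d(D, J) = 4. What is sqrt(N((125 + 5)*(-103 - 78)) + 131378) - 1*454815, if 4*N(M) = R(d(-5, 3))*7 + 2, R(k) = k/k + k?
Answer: -454815 + sqrt(525549)/2 ≈ -4.5445e+5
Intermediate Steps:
R(k) = 1 + k
N(M) = 37/4 (N(M) = ((1 + 4)*7 + 2)/4 = (5*7 + 2)/4 = (35 + 2)/4 = (1/4)*37 = 37/4)
sqrt(N((125 + 5)*(-103 - 78)) + 131378) - 1*454815 = sqrt(37/4 + 131378) - 1*454815 = sqrt(525549/4) - 454815 = sqrt(525549)/2 - 454815 = -454815 + sqrt(525549)/2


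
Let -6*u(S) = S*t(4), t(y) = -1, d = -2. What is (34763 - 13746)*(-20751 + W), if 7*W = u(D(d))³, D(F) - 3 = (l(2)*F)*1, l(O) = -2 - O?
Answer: -659391162077/1512 ≈ -4.3611e+8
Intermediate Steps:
D(F) = 3 - 4*F (D(F) = 3 + ((-2 - 1*2)*F)*1 = 3 + ((-2 - 2)*F)*1 = 3 - 4*F*1 = 3 - 4*F)
u(S) = S/6 (u(S) = -S*(-1)/6 = -(-1)*S/6 = S/6)
W = 1331/1512 (W = ((3 - 4*(-2))/6)³/7 = ((3 + 8)/6)³/7 = ((⅙)*11)³/7 = (11/6)³/7 = (⅐)*(1331/216) = 1331/1512 ≈ 0.88029)
(34763 - 13746)*(-20751 + W) = (34763 - 13746)*(-20751 + 1331/1512) = 21017*(-31374181/1512) = -659391162077/1512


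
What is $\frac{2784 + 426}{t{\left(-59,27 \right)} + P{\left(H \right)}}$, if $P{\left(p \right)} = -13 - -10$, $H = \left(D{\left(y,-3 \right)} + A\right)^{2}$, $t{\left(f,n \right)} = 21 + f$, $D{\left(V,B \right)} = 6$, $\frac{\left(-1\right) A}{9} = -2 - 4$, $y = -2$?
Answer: $- \frac{3210}{41} \approx -78.293$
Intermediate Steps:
$A = 54$ ($A = - 9 \left(-2 - 4\right) = \left(-9\right) \left(-6\right) = 54$)
$H = 3600$ ($H = \left(6 + 54\right)^{2} = 60^{2} = 3600$)
$P{\left(p \right)} = -3$ ($P{\left(p \right)} = -13 + 10 = -3$)
$\frac{2784 + 426}{t{\left(-59,27 \right)} + P{\left(H \right)}} = \frac{2784 + 426}{\left(21 - 59\right) - 3} = \frac{3210}{-38 - 3} = \frac{3210}{-41} = 3210 \left(- \frac{1}{41}\right) = - \frac{3210}{41}$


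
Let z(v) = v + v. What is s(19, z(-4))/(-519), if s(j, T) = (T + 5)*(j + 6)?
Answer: 25/173 ≈ 0.14451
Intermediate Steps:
z(v) = 2*v
s(j, T) = (5 + T)*(6 + j)
s(19, z(-4))/(-519) = (30 + 5*19 + 6*(2*(-4)) + (2*(-4))*19)/(-519) = (30 + 95 + 6*(-8) - 8*19)*(-1/519) = (30 + 95 - 48 - 152)*(-1/519) = -75*(-1/519) = 25/173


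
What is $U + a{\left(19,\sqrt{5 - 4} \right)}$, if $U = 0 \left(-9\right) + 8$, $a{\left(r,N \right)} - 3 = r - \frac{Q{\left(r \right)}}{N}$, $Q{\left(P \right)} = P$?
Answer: $11$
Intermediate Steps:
$a{\left(r,N \right)} = 3 + r - \frac{r}{N}$ ($a{\left(r,N \right)} = 3 + \left(r - \frac{r}{N}\right) = 3 + r - \frac{r}{N}$)
$U = 8$ ($U = 0 + 8 = 8$)
$U + a{\left(19,\sqrt{5 - 4} \right)} = 8 + \left(3 + 19 - \frac{19}{\sqrt{5 - 4}}\right) = 8 + \left(3 + 19 - \frac{19}{\sqrt{1}}\right) = 8 + \left(3 + 19 - \frac{19}{1}\right) = 8 + \left(3 + 19 - 19 \cdot 1\right) = 8 + \left(3 + 19 - 19\right) = 8 + 3 = 11$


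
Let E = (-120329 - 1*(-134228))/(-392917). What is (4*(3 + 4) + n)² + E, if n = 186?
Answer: 17994013033/392917 ≈ 45796.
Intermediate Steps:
E = -13899/392917 (E = (-120329 + 134228)*(-1/392917) = 13899*(-1/392917) = -13899/392917 ≈ -0.035374)
(4*(3 + 4) + n)² + E = (4*(3 + 4) + 186)² - 13899/392917 = (4*7 + 186)² - 13899/392917 = (28 + 186)² - 13899/392917 = 214² - 13899/392917 = 45796 - 13899/392917 = 17994013033/392917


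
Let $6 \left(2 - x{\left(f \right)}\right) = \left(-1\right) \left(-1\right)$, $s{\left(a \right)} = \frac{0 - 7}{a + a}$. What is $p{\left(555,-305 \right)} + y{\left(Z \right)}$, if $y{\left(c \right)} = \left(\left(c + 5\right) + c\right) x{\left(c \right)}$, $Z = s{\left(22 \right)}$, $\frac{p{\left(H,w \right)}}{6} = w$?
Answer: $- \frac{21857}{12} \approx -1821.4$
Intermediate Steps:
$p{\left(H,w \right)} = 6 w$
$s{\left(a \right)} = - \frac{7}{2 a}$
$Z = - \frac{7}{44}$ ($Z = - \frac{7}{2 \cdot 22} = \left(- \frac{7}{2}\right) \frac{1}{22} = - \frac{7}{44} \approx -0.15909$)
$x{\left(f \right)} = \frac{11}{6}$ ($x{\left(f \right)} = 2 - \frac{\left(-1\right) \left(-1\right)}{6} = 2 - \frac{1}{6} = \frac{11}{6}$)
$y{\left(c \right)} = \frac{55}{6} + \frac{11 c}{3}$ ($y{\left(c \right)} = \left(\left(c + 5\right) + c\right) \frac{11}{6} = \left(\left(5 + c\right) + c\right) \frac{11}{6} = \left(5 + 2 c\right) \frac{11}{6} = \frac{55}{6} + \frac{11 c}{3}$)
$p{\left(555,-305 \right)} + y{\left(Z \right)} = 6 \left(-305\right) + \left(\frac{55}{6} + \frac{11}{3} \left(- \frac{7}{44}\right)\right) = -1830 + \left(\frac{55}{6} - \frac{7}{12}\right) = -1830 + \frac{103}{12} = - \frac{21857}{12}$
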